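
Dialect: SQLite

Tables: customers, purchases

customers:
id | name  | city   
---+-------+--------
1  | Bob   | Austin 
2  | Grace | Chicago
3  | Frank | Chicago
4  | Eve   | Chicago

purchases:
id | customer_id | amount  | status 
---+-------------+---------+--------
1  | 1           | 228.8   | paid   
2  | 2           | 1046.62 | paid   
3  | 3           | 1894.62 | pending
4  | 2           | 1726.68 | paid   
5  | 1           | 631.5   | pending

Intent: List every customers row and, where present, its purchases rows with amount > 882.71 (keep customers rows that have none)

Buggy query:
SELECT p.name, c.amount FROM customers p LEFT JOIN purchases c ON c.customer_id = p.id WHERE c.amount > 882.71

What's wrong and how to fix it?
Bug: A WHERE condition on the right-hand table after LEFT JOIN drops unmatched parents

Fix: Put 'c.amount > 882.71' in the JOIN's ON clause instead of WHERE

Corrected query:
SELECT p.name, c.amount FROM customers p LEFT JOIN purchases c ON c.customer_id = p.id AND c.amount > 882.71

Result:
name  | amount 
------+--------
Bob   | NULL   
Grace | 1046.62
Grace | 1726.68
Frank | 1894.62
Eve   | NULL   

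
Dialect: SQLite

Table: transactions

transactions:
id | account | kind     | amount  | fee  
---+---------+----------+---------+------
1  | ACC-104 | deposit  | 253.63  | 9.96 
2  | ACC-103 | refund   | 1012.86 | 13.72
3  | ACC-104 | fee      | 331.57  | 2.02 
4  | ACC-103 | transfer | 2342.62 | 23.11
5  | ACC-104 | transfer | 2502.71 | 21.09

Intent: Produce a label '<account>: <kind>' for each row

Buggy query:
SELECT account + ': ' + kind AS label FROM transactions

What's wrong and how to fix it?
Bug: '+' is numeric addition; on text columns SQLite converts them to 0 instead of concatenating

Fix: Replace + with || to concatenate text

Corrected query:
SELECT account || ': ' || kind AS label FROM transactions

Result:
label            
-----------------
ACC-104: deposit 
ACC-103: refund  
ACC-104: fee     
ACC-103: transfer
ACC-104: transfer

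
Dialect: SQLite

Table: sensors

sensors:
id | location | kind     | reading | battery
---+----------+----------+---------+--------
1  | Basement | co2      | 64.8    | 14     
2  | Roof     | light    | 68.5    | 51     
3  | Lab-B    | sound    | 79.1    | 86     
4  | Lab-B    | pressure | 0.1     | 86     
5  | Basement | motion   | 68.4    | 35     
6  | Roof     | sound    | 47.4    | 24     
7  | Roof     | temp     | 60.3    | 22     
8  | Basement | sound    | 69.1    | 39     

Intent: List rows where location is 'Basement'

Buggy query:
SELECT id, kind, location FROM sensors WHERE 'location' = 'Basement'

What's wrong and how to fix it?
Bug: Single quotes denote string literals in SQL; the column name is being compared as a constant string

Fix: Reference the column as location without single quotes

Corrected query:
SELECT id, kind, location FROM sensors WHERE location = 'Basement'

Result:
id | kind   | location
---+--------+---------
1  | co2    | Basement
5  | motion | Basement
8  | sound  | Basement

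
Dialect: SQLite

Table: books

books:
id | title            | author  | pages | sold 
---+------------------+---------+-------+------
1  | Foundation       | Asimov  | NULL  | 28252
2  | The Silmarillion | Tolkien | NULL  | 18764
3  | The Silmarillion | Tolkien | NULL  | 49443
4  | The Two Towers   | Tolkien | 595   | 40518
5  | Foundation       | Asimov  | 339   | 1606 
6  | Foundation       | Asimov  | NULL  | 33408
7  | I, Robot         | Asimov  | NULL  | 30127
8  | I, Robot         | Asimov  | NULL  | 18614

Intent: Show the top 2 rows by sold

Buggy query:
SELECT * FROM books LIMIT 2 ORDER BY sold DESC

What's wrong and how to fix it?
Bug: LIMIT must come after ORDER BY

Fix: Swap the clauses: ORDER BY first, then LIMIT

Corrected query:
SELECT * FROM books ORDER BY sold DESC LIMIT 2

Result:
id | title            | author  | pages | sold 
---+------------------+---------+-------+------
3  | The Silmarillion | Tolkien | NULL  | 49443
4  | The Two Towers   | Tolkien | 595   | 40518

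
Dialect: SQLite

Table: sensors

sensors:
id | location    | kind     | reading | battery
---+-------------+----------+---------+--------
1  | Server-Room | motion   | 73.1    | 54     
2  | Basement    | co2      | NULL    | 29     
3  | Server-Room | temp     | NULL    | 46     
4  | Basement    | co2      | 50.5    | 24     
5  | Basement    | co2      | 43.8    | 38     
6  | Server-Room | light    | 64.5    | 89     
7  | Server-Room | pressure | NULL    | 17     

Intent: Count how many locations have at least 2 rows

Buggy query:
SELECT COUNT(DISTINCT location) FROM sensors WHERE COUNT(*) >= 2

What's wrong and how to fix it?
Bug: COUNT(*) cannot appear in WHERE; the per-group count doesn't exist yet

Fix: Group first with HAVING COUNT(*) >= 2, then COUNT the resulting groups

Corrected query:
SELECT COUNT(*) FROM (SELECT location FROM sensors GROUP BY location HAVING COUNT(*) >= 2)

Result:
COUNT(*)
--------
2       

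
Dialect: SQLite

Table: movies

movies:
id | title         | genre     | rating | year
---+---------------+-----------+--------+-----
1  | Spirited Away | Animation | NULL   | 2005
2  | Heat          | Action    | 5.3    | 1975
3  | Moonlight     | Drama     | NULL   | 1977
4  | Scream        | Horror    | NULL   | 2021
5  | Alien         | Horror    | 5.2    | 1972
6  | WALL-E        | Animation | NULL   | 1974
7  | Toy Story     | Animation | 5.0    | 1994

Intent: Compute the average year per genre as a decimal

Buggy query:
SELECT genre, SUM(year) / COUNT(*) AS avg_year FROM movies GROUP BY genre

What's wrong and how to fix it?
Bug: SUM(year) and COUNT(*) are both integers; the division truncates the fractional part

Fix: Multiply by 1.0 (or CAST to REAL) to force floating-point division

Corrected query:
SELECT genre, SUM(year) * 1.0 / COUNT(*) AS avg_year FROM movies GROUP BY genre

Result:
genre     | avg_year
----------+---------
Action    | 1975    
Animation | 1991    
Drama     | 1977    
Horror    | 1996.5  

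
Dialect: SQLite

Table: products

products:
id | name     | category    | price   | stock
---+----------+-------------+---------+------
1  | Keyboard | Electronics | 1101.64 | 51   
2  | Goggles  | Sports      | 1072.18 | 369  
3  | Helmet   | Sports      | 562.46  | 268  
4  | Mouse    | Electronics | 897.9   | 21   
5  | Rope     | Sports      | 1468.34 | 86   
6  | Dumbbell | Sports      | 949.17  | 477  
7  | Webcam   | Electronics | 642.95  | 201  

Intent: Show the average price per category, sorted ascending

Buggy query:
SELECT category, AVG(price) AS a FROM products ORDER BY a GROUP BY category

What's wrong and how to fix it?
Bug: ORDER BY appears before GROUP BY; SQL clause order requires GROUP BY first

Fix: Reorder: SELECT … FROM … GROUP BY … ORDER BY …

Corrected query:
SELECT category, AVG(price) AS a FROM products GROUP BY category ORDER BY a

Result:
category    | a        
------------+----------
Electronics | 880.83   
Sports      | 1013.0375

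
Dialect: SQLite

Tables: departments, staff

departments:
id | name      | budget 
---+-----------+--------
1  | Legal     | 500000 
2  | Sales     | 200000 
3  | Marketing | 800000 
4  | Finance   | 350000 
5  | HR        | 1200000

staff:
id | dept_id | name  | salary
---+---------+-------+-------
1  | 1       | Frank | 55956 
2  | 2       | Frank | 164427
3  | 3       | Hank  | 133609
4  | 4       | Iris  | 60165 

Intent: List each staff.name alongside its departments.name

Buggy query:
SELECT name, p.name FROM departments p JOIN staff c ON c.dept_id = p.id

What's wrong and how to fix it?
Bug: Both tables have a 'name' column; the unqualified reference is ambiguous

Fix: Prefix ambiguous columns with the table alias

Corrected query:
SELECT c.name, p.name FROM departments p JOIN staff c ON c.dept_id = p.id

Result:
name  | name     
------+----------
Frank | Legal    
Frank | Sales    
Hank  | Marketing
Iris  | Finance  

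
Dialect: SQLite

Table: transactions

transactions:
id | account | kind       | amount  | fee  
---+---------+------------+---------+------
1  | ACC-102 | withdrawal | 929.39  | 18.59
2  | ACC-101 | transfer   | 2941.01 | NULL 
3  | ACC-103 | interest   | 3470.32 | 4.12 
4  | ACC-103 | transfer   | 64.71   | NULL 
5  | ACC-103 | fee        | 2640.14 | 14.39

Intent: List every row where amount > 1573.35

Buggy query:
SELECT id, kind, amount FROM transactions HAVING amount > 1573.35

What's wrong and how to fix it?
Bug: This is a non-aggregate query (no GROUP BY, no aggregates), so in SQLite the HAVING clause is invalid here; a row-level condition belongs in WHERE

Fix: Use WHERE for row-level filtering

Corrected query:
SELECT id, kind, amount FROM transactions WHERE amount > 1573.35

Result:
id | kind     | amount 
---+----------+--------
2  | transfer | 2941.01
3  | interest | 3470.32
5  | fee      | 2640.14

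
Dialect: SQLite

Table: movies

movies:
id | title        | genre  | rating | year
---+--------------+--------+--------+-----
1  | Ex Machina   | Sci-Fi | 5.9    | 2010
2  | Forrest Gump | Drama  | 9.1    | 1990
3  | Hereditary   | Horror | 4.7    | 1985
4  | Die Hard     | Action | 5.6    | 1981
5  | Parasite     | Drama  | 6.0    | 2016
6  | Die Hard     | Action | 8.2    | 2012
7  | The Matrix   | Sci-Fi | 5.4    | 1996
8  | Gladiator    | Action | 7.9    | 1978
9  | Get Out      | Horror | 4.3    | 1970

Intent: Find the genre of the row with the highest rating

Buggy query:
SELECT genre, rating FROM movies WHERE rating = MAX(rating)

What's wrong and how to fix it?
Bug: MAX(rating) is an aggregate and cannot be used directly in WHERE

Fix: Wrap MAX in a scalar subquery so WHERE compares against a single value

Corrected query:
SELECT genre, rating FROM movies WHERE rating = (SELECT MAX(rating) FROM movies)

Result:
genre | rating
------+-------
Drama | 9.1   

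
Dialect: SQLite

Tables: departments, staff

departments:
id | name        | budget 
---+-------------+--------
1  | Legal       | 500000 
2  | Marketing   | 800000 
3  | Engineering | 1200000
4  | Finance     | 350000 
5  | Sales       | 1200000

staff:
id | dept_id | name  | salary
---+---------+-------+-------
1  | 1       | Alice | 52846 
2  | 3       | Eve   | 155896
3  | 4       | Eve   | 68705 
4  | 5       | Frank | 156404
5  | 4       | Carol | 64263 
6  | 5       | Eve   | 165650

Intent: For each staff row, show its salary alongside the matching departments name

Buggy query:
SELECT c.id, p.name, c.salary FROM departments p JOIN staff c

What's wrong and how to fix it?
Bug: JOIN with no ON clause produces a cartesian product; every staff row pairs with every departments row

Fix: Add ON c.dept_id = p.id to the JOIN

Corrected query:
SELECT c.id, p.name, c.salary FROM departments p JOIN staff c ON c.dept_id = p.id

Result:
id | name        | salary
---+-------------+-------
1  | Legal       | 52846 
2  | Engineering | 155896
3  | Finance     | 68705 
4  | Sales       | 156404
5  | Finance     | 64263 
6  | Sales       | 165650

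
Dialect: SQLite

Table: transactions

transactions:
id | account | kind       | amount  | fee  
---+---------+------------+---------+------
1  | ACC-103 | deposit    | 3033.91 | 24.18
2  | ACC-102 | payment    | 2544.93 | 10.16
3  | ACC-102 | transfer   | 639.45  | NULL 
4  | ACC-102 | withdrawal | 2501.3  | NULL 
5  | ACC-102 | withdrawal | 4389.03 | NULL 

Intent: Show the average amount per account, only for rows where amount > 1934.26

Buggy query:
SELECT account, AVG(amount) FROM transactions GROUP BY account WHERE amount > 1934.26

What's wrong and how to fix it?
Bug: WHERE cannot follow GROUP BY

Fix: Place WHERE between FROM and GROUP BY

Corrected query:
SELECT account, AVG(amount) FROM transactions WHERE amount > 1934.26 GROUP BY account

Result:
account | AVG(amount)
--------+------------
ACC-102 | 3145.086667
ACC-103 | 3033.91    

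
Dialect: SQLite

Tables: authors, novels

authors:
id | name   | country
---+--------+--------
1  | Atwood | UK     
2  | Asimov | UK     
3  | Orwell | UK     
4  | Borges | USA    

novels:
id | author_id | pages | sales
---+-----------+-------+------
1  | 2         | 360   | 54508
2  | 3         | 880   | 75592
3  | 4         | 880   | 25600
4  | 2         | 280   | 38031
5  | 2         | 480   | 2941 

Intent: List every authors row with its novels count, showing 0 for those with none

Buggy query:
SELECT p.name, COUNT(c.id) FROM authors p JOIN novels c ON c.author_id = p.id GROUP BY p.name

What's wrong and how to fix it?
Bug: An inner join excludes parents with zero children

Fix: Use LEFT JOIN so parents without children still appear (COUNT(c.id) gives 0)

Corrected query:
SELECT p.name, COUNT(c.id) FROM authors p LEFT JOIN novels c ON c.author_id = p.id GROUP BY p.name

Result:
name   | COUNT(c.id)
-------+------------
Asimov | 3          
Atwood | 0          
Borges | 1          
Orwell | 1          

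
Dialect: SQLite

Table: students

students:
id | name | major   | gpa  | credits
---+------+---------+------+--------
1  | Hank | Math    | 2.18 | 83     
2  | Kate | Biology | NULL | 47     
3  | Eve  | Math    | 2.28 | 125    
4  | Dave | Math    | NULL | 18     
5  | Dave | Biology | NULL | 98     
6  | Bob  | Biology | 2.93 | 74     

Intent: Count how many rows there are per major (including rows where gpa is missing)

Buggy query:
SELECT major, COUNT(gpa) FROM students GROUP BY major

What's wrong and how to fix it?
Bug: COUNT(gpa) skips NULLs, so groups with missing gpa are undercounted

Fix: Replace COUNT(gpa) with COUNT(*)

Corrected query:
SELECT major, COUNT(*) FROM students GROUP BY major

Result:
major   | COUNT(*)
--------+---------
Biology | 3       
Math    | 3       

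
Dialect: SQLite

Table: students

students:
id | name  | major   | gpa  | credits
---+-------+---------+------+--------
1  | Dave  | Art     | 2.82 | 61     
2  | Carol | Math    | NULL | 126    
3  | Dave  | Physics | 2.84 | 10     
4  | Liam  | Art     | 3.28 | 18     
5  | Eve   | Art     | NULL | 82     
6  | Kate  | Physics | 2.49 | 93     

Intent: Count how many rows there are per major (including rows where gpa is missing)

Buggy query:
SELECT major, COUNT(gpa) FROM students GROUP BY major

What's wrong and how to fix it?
Bug: COUNT(column) counts non-NULL values only; rows with NULL gpa aren't counted

Fix: Use COUNT(*) to count all rows regardless of NULL

Corrected query:
SELECT major, COUNT(*) FROM students GROUP BY major

Result:
major   | COUNT(*)
--------+---------
Art     | 3       
Math    | 1       
Physics | 2       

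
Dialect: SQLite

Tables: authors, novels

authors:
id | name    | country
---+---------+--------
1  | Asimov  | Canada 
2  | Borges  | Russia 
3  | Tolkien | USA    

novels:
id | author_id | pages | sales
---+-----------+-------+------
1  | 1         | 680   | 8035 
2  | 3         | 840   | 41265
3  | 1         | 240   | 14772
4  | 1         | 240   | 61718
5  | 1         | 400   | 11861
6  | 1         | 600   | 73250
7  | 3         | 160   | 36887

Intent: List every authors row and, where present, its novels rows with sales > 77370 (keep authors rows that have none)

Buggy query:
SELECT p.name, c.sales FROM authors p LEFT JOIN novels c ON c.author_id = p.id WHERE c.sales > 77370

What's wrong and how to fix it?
Bug: Filtering c.sales in WHERE discards the NULL rows produced by LEFT JOIN, turning it into an inner join

Fix: Put 'c.sales > 77370' in the JOIN's ON clause instead of WHERE

Corrected query:
SELECT p.name, c.sales FROM authors p LEFT JOIN novels c ON c.author_id = p.id AND c.sales > 77370

Result:
name    | sales
--------+------
Asimov  | NULL 
Borges  | NULL 
Tolkien | NULL 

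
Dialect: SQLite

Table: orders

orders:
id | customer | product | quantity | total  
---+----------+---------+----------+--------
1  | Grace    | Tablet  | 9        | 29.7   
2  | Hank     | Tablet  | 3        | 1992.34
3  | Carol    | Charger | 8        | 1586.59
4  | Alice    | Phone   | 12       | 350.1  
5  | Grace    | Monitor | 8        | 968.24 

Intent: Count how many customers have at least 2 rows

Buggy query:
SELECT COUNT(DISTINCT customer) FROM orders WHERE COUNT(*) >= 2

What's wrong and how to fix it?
Bug: WHERE filters individual rows, not groups, so a group-level COUNT is invalid there

Fix: Use a subquery that GROUPs and filters with HAVING, then count its rows

Corrected query:
SELECT COUNT(*) FROM (SELECT customer FROM orders GROUP BY customer HAVING COUNT(*) >= 2)

Result:
COUNT(*)
--------
1       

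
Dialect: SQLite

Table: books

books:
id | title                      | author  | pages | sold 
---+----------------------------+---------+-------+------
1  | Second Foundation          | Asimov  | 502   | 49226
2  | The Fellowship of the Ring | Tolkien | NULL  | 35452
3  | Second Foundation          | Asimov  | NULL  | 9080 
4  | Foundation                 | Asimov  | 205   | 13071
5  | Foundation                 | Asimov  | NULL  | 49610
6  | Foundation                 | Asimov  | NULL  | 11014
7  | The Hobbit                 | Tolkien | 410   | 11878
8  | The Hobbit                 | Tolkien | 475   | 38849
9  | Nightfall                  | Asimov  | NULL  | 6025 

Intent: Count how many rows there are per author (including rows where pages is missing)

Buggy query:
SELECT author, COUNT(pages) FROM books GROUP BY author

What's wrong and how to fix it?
Bug: COUNT(pages) skips NULLs, so groups with missing pages are undercounted

Fix: Replace COUNT(pages) with COUNT(*)

Corrected query:
SELECT author, COUNT(*) FROM books GROUP BY author

Result:
author  | COUNT(*)
--------+---------
Asimov  | 6       
Tolkien | 3       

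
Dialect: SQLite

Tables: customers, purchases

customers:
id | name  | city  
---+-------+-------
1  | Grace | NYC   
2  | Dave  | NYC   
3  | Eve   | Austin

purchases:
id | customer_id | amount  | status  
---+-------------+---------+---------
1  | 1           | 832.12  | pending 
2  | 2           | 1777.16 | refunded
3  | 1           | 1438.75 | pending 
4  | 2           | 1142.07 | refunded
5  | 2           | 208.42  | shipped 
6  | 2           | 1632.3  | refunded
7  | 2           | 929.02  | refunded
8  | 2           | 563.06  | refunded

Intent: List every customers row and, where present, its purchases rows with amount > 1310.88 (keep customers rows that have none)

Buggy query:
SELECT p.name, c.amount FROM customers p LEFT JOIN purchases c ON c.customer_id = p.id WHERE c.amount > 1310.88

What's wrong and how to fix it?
Bug: A WHERE condition on the right-hand table after LEFT JOIN drops unmatched parents

Fix: Put 'c.amount > 1310.88' in the JOIN's ON clause instead of WHERE

Corrected query:
SELECT p.name, c.amount FROM customers p LEFT JOIN purchases c ON c.customer_id = p.id AND c.amount > 1310.88

Result:
name  | amount 
------+--------
Grace | 1438.75
Dave  | 1632.3 
Dave  | 1777.16
Eve   | NULL   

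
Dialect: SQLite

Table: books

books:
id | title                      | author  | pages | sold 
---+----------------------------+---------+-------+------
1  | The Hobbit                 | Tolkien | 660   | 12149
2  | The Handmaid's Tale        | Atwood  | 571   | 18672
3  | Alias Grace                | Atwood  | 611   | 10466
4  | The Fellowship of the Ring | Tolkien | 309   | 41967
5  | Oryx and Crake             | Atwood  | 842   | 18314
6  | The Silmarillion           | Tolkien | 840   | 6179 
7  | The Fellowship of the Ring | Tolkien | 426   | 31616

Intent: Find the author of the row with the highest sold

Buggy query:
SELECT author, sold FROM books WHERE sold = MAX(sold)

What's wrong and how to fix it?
Bug: WHERE is evaluated per row; an aggregate over the whole table isn't defined there

Fix: Use a subquery: WHERE sold = (SELECT MAX(sold) FROM books)

Corrected query:
SELECT author, sold FROM books WHERE sold = (SELECT MAX(sold) FROM books)

Result:
author  | sold 
--------+------
Tolkien | 41967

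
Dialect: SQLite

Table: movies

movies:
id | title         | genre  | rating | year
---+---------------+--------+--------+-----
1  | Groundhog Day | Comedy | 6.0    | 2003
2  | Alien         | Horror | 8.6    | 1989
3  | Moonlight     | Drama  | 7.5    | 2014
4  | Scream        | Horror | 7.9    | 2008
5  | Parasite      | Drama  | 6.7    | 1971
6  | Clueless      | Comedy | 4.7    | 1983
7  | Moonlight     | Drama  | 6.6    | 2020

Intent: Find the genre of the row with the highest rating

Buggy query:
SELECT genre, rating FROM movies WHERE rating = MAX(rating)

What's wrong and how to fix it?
Bug: WHERE is evaluated per row; an aggregate over the whole table isn't defined there

Fix: Use a subquery: WHERE rating = (SELECT MAX(rating) FROM movies)

Corrected query:
SELECT genre, rating FROM movies WHERE rating = (SELECT MAX(rating) FROM movies)

Result:
genre  | rating
-------+-------
Horror | 8.6   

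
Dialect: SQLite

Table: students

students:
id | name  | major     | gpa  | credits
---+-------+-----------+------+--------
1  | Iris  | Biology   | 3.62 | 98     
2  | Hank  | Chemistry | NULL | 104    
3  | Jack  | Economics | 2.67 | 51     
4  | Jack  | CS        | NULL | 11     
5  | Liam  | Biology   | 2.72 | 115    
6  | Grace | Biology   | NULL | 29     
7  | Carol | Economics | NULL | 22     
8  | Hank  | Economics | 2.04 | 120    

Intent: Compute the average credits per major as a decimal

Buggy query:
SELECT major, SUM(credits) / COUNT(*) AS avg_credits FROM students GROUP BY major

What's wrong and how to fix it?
Bug: Both operands are integers, so '/' performs integer division and truncates

Fix: Multiply by 1.0 (or CAST to REAL) to force floating-point division

Corrected query:
SELECT major, SUM(credits) * 1.0 / COUNT(*) AS avg_credits FROM students GROUP BY major

Result:
major     | avg_credits
----------+------------
Biology   | 80.666667  
CS        | 11         
Chemistry | 104        
Economics | 64.333333  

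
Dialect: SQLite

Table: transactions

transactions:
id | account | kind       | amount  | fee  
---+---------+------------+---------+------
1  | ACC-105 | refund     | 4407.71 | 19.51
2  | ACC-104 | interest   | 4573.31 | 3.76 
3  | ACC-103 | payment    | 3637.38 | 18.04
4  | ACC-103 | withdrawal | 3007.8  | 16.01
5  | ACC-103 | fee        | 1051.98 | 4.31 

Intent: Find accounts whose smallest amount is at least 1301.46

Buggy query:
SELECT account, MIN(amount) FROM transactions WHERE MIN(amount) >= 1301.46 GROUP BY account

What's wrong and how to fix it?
Bug: Aggregates like MIN are computed per group after WHERE runs

Fix: Replace WHERE with HAVING after the GROUP BY

Corrected query:
SELECT account, MIN(amount) FROM transactions GROUP BY account HAVING MIN(amount) >= 1301.46

Result:
account | MIN(amount)
--------+------------
ACC-104 | 4573.31    
ACC-105 | 4407.71    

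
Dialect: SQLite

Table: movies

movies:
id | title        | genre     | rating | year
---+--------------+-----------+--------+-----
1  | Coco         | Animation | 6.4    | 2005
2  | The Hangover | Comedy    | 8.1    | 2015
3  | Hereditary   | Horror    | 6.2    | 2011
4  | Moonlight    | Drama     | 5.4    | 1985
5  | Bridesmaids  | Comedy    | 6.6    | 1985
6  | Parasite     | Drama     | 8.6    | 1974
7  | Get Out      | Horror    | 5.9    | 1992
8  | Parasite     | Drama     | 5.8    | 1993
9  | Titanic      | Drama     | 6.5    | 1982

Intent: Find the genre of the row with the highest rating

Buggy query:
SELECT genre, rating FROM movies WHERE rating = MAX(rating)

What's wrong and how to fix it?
Bug: WHERE is evaluated per row; an aggregate over the whole table isn't defined there

Fix: Use a subquery: WHERE rating = (SELECT MAX(rating) FROM movies)

Corrected query:
SELECT genre, rating FROM movies WHERE rating = (SELECT MAX(rating) FROM movies)

Result:
genre | rating
------+-------
Drama | 8.6   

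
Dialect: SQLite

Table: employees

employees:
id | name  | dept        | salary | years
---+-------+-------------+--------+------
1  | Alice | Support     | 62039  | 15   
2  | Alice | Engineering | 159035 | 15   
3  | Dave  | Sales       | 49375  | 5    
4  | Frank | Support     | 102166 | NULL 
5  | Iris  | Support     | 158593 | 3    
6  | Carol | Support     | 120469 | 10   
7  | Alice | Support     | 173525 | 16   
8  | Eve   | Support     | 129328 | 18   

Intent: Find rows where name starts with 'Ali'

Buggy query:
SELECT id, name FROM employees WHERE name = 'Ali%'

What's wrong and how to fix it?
Bug: Wildcards only work with LIKE; '=' treats '%' as a literal character

Fix: Use LIKE for wildcard pattern matching

Corrected query:
SELECT id, name FROM employees WHERE name LIKE 'Ali%'

Result:
id | name 
---+------
1  | Alice
2  | Alice
7  | Alice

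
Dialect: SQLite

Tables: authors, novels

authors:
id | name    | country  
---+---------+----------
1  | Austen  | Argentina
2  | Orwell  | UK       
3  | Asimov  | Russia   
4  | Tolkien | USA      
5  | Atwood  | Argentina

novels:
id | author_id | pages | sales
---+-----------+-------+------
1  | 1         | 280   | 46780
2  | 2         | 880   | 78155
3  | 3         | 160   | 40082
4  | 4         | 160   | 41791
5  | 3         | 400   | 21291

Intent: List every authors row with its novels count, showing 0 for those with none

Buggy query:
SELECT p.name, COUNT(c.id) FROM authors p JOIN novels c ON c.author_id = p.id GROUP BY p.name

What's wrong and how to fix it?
Bug: INNER JOIN drops authors rows that have no matching novels rows

Fix: Use LEFT JOIN so parents without children still appear (COUNT(c.id) gives 0)

Corrected query:
SELECT p.name, COUNT(c.id) FROM authors p LEFT JOIN novels c ON c.author_id = p.id GROUP BY p.name

Result:
name    | COUNT(c.id)
--------+------------
Asimov  | 2          
Atwood  | 0          
Austen  | 1          
Orwell  | 1          
Tolkien | 1          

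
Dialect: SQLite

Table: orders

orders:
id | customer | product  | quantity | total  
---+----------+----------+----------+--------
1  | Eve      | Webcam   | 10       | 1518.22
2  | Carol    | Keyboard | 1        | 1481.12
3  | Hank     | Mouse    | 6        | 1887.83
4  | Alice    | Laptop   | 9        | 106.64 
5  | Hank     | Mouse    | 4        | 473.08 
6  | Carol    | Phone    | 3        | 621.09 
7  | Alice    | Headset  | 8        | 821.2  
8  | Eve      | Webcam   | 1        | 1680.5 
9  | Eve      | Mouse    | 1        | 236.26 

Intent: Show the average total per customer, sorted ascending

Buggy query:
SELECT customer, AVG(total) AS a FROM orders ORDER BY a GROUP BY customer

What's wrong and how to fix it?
Bug: ORDER BY appears before GROUP BY; SQL clause order requires GROUP BY first

Fix: Reorder: SELECT … FROM … GROUP BY … ORDER BY …

Corrected query:
SELECT customer, AVG(total) AS a FROM orders GROUP BY customer ORDER BY a

Result:
customer | a          
---------+------------
Alice    | 463.92     
Carol    | 1051.105   
Eve      | 1144.993333
Hank     | 1180.455   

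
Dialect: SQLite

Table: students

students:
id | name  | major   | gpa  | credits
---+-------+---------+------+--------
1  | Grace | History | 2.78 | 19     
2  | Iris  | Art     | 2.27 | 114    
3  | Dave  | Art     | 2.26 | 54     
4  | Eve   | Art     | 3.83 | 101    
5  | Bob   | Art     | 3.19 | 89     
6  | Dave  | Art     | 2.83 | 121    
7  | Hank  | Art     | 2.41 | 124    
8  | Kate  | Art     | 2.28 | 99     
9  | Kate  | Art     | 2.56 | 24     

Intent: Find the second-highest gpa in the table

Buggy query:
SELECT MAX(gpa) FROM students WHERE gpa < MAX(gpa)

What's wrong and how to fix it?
Bug: MAX(gpa) on the right of the comparison is an aggregate-in-WHERE error

Fix: Compute the overall MAX in a subquery, then take MAX of rows below it

Corrected query:
SELECT MAX(gpa) FROM students WHERE gpa < (SELECT MAX(gpa) FROM students)

Result:
MAX(gpa)
--------
3.19    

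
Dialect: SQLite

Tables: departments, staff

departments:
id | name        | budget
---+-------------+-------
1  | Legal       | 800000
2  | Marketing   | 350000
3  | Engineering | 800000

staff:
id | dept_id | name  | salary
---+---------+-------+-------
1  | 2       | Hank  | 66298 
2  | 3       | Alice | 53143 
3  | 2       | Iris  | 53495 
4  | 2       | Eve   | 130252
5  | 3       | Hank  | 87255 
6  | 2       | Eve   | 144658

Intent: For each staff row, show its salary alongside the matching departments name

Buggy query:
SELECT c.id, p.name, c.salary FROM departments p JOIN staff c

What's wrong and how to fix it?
Bug: JOIN with no ON clause produces a cartesian product; every staff row pairs with every departments row

Fix: Specify the join condition linking the foreign key to the parent id

Corrected query:
SELECT c.id, p.name, c.salary FROM departments p JOIN staff c ON c.dept_id = p.id

Result:
id | name        | salary
---+-------------+-------
1  | Marketing   | 66298 
2  | Engineering | 53143 
3  | Marketing   | 53495 
4  | Marketing   | 130252
5  | Engineering | 87255 
6  | Marketing   | 144658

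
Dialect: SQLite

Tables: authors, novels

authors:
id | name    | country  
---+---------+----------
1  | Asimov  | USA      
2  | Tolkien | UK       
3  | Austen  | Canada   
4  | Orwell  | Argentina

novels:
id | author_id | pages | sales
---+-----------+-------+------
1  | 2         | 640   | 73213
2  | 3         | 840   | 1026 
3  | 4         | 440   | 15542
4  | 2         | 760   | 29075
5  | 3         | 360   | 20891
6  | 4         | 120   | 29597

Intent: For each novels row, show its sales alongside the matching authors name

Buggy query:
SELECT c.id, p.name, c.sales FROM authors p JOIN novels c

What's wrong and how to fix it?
Bug: JOIN with no ON clause produces a cartesian product; every novels row pairs with every authors row

Fix: Specify the join condition linking the foreign key to the parent id

Corrected query:
SELECT c.id, p.name, c.sales FROM authors p JOIN novels c ON c.author_id = p.id

Result:
id | name    | sales
---+---------+------
1  | Tolkien | 73213
2  | Austen  | 1026 
3  | Orwell  | 15542
4  | Tolkien | 29075
5  | Austen  | 20891
6  | Orwell  | 29597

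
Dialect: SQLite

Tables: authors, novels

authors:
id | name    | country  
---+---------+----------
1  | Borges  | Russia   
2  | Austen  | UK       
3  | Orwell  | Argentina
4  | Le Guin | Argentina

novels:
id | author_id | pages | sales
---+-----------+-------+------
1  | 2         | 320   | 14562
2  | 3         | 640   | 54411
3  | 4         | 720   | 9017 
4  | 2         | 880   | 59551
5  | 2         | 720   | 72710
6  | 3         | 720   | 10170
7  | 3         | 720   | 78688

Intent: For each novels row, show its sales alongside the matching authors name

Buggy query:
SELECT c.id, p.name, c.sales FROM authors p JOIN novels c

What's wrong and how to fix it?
Bug: JOIN with no ON clause produces a cartesian product; every novels row pairs with every authors row

Fix: Specify the join condition linking the foreign key to the parent id

Corrected query:
SELECT c.id, p.name, c.sales FROM authors p JOIN novels c ON c.author_id = p.id

Result:
id | name    | sales
---+---------+------
1  | Austen  | 14562
2  | Orwell  | 54411
3  | Le Guin | 9017 
4  | Austen  | 59551
5  | Austen  | 72710
6  | Orwell  | 10170
7  | Orwell  | 78688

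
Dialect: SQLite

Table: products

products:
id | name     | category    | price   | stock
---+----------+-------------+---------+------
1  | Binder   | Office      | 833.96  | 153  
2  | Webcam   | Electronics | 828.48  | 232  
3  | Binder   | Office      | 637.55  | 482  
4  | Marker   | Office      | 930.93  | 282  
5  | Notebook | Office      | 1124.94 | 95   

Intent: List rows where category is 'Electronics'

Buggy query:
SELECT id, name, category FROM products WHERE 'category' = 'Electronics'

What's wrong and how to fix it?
Bug: 'category' in single quotes is a string literal, not the column; the comparison is literal-vs-literal and never true

Fix: Remove the quotes around the column name (or use double quotes for an identifier)

Corrected query:
SELECT id, name, category FROM products WHERE category = 'Electronics'

Result:
id | name   | category   
---+--------+------------
2  | Webcam | Electronics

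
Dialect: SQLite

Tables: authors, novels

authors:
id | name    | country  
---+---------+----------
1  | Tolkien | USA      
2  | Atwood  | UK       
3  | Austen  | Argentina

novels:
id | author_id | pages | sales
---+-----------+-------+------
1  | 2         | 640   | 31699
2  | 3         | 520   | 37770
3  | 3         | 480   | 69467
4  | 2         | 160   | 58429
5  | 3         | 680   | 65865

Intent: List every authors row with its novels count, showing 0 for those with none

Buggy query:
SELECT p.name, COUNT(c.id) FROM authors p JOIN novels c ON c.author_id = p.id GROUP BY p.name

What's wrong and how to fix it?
Bug: INNER JOIN drops authors rows that have no matching novels rows

Fix: Use LEFT JOIN so parents without children still appear (COUNT(c.id) gives 0)

Corrected query:
SELECT p.name, COUNT(c.id) FROM authors p LEFT JOIN novels c ON c.author_id = p.id GROUP BY p.name

Result:
name    | COUNT(c.id)
--------+------------
Atwood  | 2          
Austen  | 3          
Tolkien | 0          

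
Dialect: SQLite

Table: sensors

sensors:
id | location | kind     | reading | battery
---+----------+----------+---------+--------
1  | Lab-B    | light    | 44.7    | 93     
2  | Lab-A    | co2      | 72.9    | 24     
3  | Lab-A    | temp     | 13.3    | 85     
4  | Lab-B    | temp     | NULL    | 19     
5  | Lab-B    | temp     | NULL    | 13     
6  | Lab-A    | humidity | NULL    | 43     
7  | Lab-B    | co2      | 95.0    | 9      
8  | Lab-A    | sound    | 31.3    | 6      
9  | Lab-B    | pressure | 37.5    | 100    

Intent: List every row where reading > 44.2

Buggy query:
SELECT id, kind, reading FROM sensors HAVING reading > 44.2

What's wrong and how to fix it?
Bug: This is a non-aggregate query (no GROUP BY, no aggregates), so in SQLite the HAVING clause is invalid here; a row-level condition belongs in WHERE

Fix: Use WHERE for row-level filtering

Corrected query:
SELECT id, kind, reading FROM sensors WHERE reading > 44.2

Result:
id | kind  | reading
---+-------+--------
1  | light | 44.7   
2  | co2   | 72.9   
7  | co2   | 95     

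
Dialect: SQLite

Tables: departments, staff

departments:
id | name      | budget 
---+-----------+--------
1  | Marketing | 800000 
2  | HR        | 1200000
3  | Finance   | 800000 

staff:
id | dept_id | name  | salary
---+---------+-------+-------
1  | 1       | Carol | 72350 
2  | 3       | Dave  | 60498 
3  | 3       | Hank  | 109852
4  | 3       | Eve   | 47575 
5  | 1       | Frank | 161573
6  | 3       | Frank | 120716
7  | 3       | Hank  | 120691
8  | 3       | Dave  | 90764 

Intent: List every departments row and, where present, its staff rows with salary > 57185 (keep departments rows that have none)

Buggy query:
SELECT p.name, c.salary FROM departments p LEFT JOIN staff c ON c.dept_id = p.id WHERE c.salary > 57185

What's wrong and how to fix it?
Bug: Filtering c.salary in WHERE discards the NULL rows produced by LEFT JOIN, turning it into an inner join

Fix: Put 'c.salary > 57185' in the JOIN's ON clause instead of WHERE

Corrected query:
SELECT p.name, c.salary FROM departments p LEFT JOIN staff c ON c.dept_id = p.id AND c.salary > 57185

Result:
name      | salary
----------+-------
Marketing | 72350 
Marketing | 161573
HR        | NULL  
Finance   | 60498 
Finance   | 90764 
Finance   | 109852
Finance   | 120691
Finance   | 120716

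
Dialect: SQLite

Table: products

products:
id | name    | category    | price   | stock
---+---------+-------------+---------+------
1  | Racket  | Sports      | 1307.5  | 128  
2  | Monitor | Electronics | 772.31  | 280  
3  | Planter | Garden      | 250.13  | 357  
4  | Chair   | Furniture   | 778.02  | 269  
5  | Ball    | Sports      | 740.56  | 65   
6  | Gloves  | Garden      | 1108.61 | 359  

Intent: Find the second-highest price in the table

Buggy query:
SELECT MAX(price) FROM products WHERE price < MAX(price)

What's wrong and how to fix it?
Bug: MAX(price) on the right of the comparison is an aggregate-in-WHERE error

Fix: Put the inner MAX in a scalar subquery

Corrected query:
SELECT MAX(price) FROM products WHERE price < (SELECT MAX(price) FROM products)

Result:
MAX(price)
----------
1108.61   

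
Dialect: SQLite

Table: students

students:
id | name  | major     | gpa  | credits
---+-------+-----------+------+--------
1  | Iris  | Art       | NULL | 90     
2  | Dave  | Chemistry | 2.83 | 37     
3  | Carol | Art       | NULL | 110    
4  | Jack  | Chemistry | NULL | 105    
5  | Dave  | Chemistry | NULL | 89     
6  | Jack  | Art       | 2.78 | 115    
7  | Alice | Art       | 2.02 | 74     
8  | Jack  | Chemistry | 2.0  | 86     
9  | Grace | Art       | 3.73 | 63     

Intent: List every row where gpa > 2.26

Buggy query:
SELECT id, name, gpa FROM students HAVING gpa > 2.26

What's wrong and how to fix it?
Bug: HAVING filters the output of aggregation, but this query has no GROUP BY and no aggregate functions, so SQLite rejects it (HAVING clause on a non-aggregate query); the condition here is per row

Fix: Use WHERE for row-level filtering

Corrected query:
SELECT id, name, gpa FROM students WHERE gpa > 2.26

Result:
id | name  | gpa 
---+-------+-----
2  | Dave  | 2.83
6  | Jack  | 2.78
9  | Grace | 3.73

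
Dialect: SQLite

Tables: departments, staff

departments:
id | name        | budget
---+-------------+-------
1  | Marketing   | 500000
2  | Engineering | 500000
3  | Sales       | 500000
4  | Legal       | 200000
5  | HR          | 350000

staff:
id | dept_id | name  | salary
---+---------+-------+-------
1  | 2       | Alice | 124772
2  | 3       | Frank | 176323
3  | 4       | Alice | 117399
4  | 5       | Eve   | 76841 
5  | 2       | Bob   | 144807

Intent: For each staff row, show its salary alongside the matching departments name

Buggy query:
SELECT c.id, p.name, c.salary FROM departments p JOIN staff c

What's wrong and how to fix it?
Bug: JOIN with no ON clause produces a cartesian product; every staff row pairs with every departments row

Fix: Specify the join condition linking the foreign key to the parent id

Corrected query:
SELECT c.id, p.name, c.salary FROM departments p JOIN staff c ON c.dept_id = p.id

Result:
id | name        | salary
---+-------------+-------
1  | Engineering | 124772
2  | Sales       | 176323
3  | Legal       | 117399
4  | HR          | 76841 
5  | Engineering | 144807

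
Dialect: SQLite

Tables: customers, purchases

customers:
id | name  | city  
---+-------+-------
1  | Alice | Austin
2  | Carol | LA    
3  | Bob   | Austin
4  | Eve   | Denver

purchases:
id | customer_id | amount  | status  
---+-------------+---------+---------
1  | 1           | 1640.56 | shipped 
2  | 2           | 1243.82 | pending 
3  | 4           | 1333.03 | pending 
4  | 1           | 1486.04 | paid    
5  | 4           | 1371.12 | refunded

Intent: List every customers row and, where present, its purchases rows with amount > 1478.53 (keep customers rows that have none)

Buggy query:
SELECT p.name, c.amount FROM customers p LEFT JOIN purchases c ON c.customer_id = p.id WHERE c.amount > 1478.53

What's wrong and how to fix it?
Bug: A WHERE condition on the right-hand table after LEFT JOIN drops unmatched parents

Fix: Put 'c.amount > 1478.53' in the JOIN's ON clause instead of WHERE

Corrected query:
SELECT p.name, c.amount FROM customers p LEFT JOIN purchases c ON c.customer_id = p.id AND c.amount > 1478.53

Result:
name  | amount 
------+--------
Alice | 1486.04
Alice | 1640.56
Carol | NULL   
Bob   | NULL   
Eve   | NULL   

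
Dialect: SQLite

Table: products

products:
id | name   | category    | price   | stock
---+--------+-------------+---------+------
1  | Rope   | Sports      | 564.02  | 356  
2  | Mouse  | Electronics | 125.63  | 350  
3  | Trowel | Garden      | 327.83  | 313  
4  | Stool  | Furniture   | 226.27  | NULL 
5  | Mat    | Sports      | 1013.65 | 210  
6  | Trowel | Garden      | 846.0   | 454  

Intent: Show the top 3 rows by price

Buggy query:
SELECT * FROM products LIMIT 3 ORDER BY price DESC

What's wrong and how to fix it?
Bug: ORDER BY cannot follow LIMIT; LIMIT is the final clause

Fix: Swap the clauses: ORDER BY first, then LIMIT

Corrected query:
SELECT * FROM products ORDER BY price DESC LIMIT 3

Result:
id | name   | category | price   | stock
---+--------+----------+---------+------
5  | Mat    | Sports   | 1013.65 | 210  
6  | Trowel | Garden   | 846     | 454  
1  | Rope   | Sports   | 564.02  | 356  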